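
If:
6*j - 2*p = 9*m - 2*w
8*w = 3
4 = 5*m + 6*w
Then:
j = p/3 + 2/5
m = 7/20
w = 3/8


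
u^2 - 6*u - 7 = (u - 7)*(u + 1)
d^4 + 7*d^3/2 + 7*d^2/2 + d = d*(d + 1/2)*(d + 1)*(d + 2)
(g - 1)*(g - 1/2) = g^2 - 3*g/2 + 1/2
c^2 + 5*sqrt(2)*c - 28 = (c - 2*sqrt(2))*(c + 7*sqrt(2))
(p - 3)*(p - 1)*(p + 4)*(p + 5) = p^4 + 5*p^3 - 13*p^2 - 53*p + 60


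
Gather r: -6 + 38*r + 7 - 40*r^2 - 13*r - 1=-40*r^2 + 25*r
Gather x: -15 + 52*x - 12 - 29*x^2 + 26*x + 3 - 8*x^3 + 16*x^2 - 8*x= -8*x^3 - 13*x^2 + 70*x - 24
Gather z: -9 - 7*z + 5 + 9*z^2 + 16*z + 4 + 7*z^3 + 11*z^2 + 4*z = 7*z^3 + 20*z^2 + 13*z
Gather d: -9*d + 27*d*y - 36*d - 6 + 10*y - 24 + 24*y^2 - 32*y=d*(27*y - 45) + 24*y^2 - 22*y - 30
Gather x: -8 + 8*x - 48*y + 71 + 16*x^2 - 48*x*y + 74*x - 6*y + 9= 16*x^2 + x*(82 - 48*y) - 54*y + 72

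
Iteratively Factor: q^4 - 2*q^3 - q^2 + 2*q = (q)*(q^3 - 2*q^2 - q + 2) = q*(q - 1)*(q^2 - q - 2) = q*(q - 2)*(q - 1)*(q + 1)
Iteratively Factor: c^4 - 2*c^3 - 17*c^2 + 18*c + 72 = (c - 3)*(c^3 + c^2 - 14*c - 24) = (c - 3)*(c + 3)*(c^2 - 2*c - 8) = (c - 3)*(c + 2)*(c + 3)*(c - 4)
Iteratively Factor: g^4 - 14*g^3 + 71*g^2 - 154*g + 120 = (g - 4)*(g^3 - 10*g^2 + 31*g - 30) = (g - 5)*(g - 4)*(g^2 - 5*g + 6) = (g - 5)*(g - 4)*(g - 2)*(g - 3)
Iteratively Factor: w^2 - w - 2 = (w + 1)*(w - 2)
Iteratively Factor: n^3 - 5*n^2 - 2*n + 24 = (n - 4)*(n^2 - n - 6) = (n - 4)*(n + 2)*(n - 3)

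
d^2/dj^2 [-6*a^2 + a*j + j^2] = 2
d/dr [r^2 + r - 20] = 2*r + 1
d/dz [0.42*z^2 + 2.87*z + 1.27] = 0.84*z + 2.87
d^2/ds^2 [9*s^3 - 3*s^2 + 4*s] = 54*s - 6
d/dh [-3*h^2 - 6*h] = -6*h - 6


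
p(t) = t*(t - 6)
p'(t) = 2*t - 6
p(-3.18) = 29.19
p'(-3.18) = -12.36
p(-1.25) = 9.06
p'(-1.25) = -8.50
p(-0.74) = 4.99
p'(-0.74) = -7.48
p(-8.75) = 129.06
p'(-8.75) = -23.50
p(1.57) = -6.96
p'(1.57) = -2.86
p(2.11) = -8.21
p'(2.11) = -1.78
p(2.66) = -8.88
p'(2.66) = -0.68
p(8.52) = 21.47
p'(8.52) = 11.04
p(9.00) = 27.00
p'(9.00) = 12.00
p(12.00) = 72.00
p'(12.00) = 18.00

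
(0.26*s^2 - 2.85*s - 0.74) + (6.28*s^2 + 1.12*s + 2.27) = 6.54*s^2 - 1.73*s + 1.53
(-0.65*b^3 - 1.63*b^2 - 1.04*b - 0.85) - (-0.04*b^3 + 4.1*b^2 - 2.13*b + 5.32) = -0.61*b^3 - 5.73*b^2 + 1.09*b - 6.17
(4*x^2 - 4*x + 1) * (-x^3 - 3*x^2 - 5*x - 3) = -4*x^5 - 8*x^4 - 9*x^3 + 5*x^2 + 7*x - 3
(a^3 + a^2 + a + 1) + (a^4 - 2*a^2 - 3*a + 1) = a^4 + a^3 - a^2 - 2*a + 2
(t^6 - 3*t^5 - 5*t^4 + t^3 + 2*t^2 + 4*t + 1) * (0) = 0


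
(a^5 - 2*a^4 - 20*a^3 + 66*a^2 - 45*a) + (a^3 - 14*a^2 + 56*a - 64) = a^5 - 2*a^4 - 19*a^3 + 52*a^2 + 11*a - 64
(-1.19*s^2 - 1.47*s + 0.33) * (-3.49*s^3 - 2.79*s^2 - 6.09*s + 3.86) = 4.1531*s^5 + 8.4504*s^4 + 10.1967*s^3 + 3.4382*s^2 - 7.6839*s + 1.2738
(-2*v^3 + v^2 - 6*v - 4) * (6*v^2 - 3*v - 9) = -12*v^5 + 12*v^4 - 21*v^3 - 15*v^2 + 66*v + 36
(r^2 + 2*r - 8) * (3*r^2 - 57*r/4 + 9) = 3*r^4 - 33*r^3/4 - 87*r^2/2 + 132*r - 72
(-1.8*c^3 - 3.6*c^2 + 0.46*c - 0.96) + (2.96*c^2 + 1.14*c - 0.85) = -1.8*c^3 - 0.64*c^2 + 1.6*c - 1.81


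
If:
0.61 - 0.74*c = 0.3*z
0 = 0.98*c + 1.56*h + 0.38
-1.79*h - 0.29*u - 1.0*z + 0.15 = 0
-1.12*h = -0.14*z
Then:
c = -1.56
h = 0.73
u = -24.26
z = 5.87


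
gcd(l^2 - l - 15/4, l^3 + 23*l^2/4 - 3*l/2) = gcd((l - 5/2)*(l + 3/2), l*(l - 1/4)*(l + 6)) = 1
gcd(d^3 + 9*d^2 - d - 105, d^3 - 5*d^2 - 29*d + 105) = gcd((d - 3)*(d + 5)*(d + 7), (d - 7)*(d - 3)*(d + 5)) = d^2 + 2*d - 15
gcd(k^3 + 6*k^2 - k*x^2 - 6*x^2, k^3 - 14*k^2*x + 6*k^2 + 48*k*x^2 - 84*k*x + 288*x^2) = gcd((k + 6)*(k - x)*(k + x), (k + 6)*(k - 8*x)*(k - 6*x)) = k + 6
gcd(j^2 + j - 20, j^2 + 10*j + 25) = j + 5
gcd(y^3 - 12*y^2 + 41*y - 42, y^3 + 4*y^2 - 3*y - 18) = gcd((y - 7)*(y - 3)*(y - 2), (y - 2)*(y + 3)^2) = y - 2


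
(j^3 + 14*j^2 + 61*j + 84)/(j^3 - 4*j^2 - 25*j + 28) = (j^2 + 10*j + 21)/(j^2 - 8*j + 7)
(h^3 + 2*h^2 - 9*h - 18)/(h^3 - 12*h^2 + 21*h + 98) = (h^2 - 9)/(h^2 - 14*h + 49)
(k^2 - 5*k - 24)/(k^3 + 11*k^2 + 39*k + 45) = (k - 8)/(k^2 + 8*k + 15)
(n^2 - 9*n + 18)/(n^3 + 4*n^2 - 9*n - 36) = (n - 6)/(n^2 + 7*n + 12)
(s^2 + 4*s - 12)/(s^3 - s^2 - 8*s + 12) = (s + 6)/(s^2 + s - 6)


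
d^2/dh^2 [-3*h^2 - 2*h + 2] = -6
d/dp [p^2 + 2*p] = 2*p + 2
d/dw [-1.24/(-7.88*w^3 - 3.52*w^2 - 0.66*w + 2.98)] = (-29.3136*w^2 - 8.7296*w - 0.8184)/(7.88*w^3 + 3.52*w^2 + 0.66*w - 2.98)^2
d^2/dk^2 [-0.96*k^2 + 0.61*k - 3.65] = -1.92000000000000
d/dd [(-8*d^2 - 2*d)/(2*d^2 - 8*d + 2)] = (17*d^2 - 8*d - 1)/(d^4 - 8*d^3 + 18*d^2 - 8*d + 1)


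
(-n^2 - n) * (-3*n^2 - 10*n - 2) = 3*n^4 + 13*n^3 + 12*n^2 + 2*n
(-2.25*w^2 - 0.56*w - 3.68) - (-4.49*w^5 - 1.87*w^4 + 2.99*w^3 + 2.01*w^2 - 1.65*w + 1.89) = 4.49*w^5 + 1.87*w^4 - 2.99*w^3 - 4.26*w^2 + 1.09*w - 5.57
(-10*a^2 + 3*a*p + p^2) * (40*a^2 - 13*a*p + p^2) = -400*a^4 + 250*a^3*p - 9*a^2*p^2 - 10*a*p^3 + p^4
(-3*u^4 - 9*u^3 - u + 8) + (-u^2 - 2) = -3*u^4 - 9*u^3 - u^2 - u + 6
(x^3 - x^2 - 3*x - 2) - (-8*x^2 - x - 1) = x^3 + 7*x^2 - 2*x - 1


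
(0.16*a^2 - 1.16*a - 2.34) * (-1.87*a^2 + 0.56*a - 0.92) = -0.2992*a^4 + 2.2588*a^3 + 3.579*a^2 - 0.2432*a + 2.1528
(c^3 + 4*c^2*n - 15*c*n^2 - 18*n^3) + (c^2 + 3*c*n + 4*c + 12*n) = c^3 + 4*c^2*n + c^2 - 15*c*n^2 + 3*c*n + 4*c - 18*n^3 + 12*n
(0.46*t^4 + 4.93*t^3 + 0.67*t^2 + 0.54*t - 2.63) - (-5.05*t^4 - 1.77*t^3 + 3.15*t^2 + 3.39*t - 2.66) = 5.51*t^4 + 6.7*t^3 - 2.48*t^2 - 2.85*t + 0.0300000000000002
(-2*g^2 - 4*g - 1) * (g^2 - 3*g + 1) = -2*g^4 + 2*g^3 + 9*g^2 - g - 1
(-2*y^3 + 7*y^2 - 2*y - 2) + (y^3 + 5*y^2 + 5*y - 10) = -y^3 + 12*y^2 + 3*y - 12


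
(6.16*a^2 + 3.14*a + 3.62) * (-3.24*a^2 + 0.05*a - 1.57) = -19.9584*a^4 - 9.8656*a^3 - 21.243*a^2 - 4.7488*a - 5.6834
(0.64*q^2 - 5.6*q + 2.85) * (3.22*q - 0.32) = 2.0608*q^3 - 18.2368*q^2 + 10.969*q - 0.912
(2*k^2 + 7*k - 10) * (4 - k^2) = -2*k^4 - 7*k^3 + 18*k^2 + 28*k - 40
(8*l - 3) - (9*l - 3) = -l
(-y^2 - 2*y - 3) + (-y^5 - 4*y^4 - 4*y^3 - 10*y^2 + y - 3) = -y^5 - 4*y^4 - 4*y^3 - 11*y^2 - y - 6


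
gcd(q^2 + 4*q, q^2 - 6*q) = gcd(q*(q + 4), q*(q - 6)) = q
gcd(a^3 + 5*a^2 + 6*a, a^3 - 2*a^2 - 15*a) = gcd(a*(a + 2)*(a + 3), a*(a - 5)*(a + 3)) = a^2 + 3*a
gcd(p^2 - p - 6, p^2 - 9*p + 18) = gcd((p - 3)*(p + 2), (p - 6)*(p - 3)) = p - 3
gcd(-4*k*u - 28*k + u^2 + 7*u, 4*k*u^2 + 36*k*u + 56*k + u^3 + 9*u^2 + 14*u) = u + 7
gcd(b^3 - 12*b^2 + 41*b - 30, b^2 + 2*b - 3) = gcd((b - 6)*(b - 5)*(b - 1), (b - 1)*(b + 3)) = b - 1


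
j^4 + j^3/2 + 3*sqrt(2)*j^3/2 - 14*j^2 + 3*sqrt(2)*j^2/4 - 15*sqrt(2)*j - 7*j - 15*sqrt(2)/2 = (j + 1/2)*(j - 5*sqrt(2)/2)*(j + sqrt(2))*(j + 3*sqrt(2))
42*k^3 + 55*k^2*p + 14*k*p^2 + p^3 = (k + p)*(6*k + p)*(7*k + p)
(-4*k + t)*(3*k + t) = -12*k^2 - k*t + t^2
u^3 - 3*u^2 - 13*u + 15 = (u - 5)*(u - 1)*(u + 3)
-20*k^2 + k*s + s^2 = (-4*k + s)*(5*k + s)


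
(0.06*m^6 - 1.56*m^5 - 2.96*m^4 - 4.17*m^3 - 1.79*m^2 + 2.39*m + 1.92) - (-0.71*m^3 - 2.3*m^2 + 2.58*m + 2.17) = 0.06*m^6 - 1.56*m^5 - 2.96*m^4 - 3.46*m^3 + 0.51*m^2 - 0.19*m - 0.25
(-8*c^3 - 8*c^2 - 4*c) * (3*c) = -24*c^4 - 24*c^3 - 12*c^2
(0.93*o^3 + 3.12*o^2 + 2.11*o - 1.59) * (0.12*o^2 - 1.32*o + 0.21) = 0.1116*o^5 - 0.8532*o^4 - 3.6699*o^3 - 2.3208*o^2 + 2.5419*o - 0.3339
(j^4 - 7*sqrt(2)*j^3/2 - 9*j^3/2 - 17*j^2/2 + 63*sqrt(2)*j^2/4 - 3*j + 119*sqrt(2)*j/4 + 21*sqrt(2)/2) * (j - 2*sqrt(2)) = j^5 - 11*sqrt(2)*j^4/2 - 9*j^4/2 + 11*j^3/2 + 99*sqrt(2)*j^3/4 - 66*j^2 + 187*sqrt(2)*j^2/4 - 119*j + 33*sqrt(2)*j/2 - 42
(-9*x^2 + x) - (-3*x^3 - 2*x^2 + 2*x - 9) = 3*x^3 - 7*x^2 - x + 9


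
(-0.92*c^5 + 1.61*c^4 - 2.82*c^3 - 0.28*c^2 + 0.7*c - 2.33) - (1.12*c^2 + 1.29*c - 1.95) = -0.92*c^5 + 1.61*c^4 - 2.82*c^3 - 1.4*c^2 - 0.59*c - 0.38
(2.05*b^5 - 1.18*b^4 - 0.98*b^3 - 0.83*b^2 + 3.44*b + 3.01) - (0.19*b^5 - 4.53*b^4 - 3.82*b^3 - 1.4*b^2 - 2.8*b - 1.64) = 1.86*b^5 + 3.35*b^4 + 2.84*b^3 + 0.57*b^2 + 6.24*b + 4.65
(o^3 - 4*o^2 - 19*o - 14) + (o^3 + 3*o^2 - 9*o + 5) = 2*o^3 - o^2 - 28*o - 9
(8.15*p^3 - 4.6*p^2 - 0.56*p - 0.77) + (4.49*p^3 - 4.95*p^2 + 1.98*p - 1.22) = 12.64*p^3 - 9.55*p^2 + 1.42*p - 1.99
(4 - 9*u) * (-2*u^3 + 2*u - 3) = 18*u^4 - 8*u^3 - 18*u^2 + 35*u - 12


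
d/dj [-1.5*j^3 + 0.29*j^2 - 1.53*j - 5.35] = -4.5*j^2 + 0.58*j - 1.53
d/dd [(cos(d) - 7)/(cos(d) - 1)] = -6*sin(d)/(cos(d) - 1)^2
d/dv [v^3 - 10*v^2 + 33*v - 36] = 3*v^2 - 20*v + 33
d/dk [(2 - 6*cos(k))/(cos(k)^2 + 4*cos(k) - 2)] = 2*(-3*cos(k)^2 + 2*cos(k) - 2)*sin(k)/(cos(k)^2 + 4*cos(k) - 2)^2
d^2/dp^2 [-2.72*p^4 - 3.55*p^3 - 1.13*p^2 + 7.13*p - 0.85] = -32.64*p^2 - 21.3*p - 2.26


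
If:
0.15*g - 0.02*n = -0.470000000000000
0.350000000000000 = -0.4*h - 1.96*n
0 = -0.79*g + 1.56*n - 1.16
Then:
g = -3.25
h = 3.56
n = -0.90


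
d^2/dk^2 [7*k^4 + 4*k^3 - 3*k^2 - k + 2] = 84*k^2 + 24*k - 6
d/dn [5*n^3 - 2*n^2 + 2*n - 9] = 15*n^2 - 4*n + 2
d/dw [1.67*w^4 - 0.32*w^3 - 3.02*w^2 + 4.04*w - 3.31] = 6.68*w^3 - 0.96*w^2 - 6.04*w + 4.04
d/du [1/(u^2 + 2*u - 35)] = 2*(-u - 1)/(u^2 + 2*u - 35)^2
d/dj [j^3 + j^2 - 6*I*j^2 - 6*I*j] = 3*j^2 + j*(2 - 12*I) - 6*I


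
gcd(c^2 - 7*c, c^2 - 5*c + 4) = 1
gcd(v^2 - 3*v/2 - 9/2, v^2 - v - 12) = 1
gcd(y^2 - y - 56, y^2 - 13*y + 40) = y - 8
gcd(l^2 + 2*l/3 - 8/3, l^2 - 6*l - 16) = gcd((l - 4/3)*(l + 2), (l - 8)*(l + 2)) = l + 2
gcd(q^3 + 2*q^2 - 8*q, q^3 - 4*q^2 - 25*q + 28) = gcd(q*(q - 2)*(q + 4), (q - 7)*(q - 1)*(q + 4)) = q + 4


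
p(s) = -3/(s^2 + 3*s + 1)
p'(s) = -3*(-2*s - 3)/(s^2 + 3*s + 1)^2 = 3*(2*s + 3)/(s^2 + 3*s + 1)^2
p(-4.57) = -0.37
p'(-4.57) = -0.28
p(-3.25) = -1.66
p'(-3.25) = -3.20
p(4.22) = -0.10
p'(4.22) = 0.03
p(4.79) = -0.08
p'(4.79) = 0.03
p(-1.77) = 2.55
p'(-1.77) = -1.17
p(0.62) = -0.92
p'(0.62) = 1.21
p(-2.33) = 5.35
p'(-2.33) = -15.82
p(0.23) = -1.72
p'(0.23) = 3.42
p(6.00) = -0.05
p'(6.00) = 0.01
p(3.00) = -0.16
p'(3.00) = 0.07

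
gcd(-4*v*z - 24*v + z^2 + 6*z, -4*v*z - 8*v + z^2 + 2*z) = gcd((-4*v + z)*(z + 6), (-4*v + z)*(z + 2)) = -4*v + z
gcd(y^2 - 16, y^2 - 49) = 1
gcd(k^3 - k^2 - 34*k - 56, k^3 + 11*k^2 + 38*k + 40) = k^2 + 6*k + 8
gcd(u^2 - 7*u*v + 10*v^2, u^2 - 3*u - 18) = 1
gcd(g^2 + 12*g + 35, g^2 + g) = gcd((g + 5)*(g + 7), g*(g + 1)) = 1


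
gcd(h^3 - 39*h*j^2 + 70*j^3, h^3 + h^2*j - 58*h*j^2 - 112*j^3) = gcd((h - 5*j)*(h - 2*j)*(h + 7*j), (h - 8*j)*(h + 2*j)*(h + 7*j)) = h + 7*j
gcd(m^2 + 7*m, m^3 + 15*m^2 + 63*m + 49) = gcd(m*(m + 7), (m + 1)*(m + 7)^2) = m + 7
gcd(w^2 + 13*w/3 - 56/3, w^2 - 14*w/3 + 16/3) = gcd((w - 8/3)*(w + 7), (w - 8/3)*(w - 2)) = w - 8/3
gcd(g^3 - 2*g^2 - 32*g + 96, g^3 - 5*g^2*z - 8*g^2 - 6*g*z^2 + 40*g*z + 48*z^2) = 1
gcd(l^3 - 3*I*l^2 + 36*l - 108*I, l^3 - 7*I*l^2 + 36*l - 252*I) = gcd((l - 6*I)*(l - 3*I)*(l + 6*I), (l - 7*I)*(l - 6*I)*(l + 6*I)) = l^2 + 36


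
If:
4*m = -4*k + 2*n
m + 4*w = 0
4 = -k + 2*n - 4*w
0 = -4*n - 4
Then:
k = -13/4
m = 11/4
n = -1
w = -11/16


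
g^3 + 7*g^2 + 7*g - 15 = (g - 1)*(g + 3)*(g + 5)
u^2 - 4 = (u - 2)*(u + 2)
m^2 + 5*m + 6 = (m + 2)*(m + 3)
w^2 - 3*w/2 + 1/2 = (w - 1)*(w - 1/2)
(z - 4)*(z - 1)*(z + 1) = z^3 - 4*z^2 - z + 4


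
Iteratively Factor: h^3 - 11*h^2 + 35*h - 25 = (h - 1)*(h^2 - 10*h + 25) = (h - 5)*(h - 1)*(h - 5)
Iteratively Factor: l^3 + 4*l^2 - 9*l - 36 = (l + 3)*(l^2 + l - 12) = (l - 3)*(l + 3)*(l + 4)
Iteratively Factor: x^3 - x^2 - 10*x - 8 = (x + 2)*(x^2 - 3*x - 4) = (x + 1)*(x + 2)*(x - 4)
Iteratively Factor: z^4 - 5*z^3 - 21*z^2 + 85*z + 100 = (z + 4)*(z^3 - 9*z^2 + 15*z + 25) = (z + 1)*(z + 4)*(z^2 - 10*z + 25) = (z - 5)*(z + 1)*(z + 4)*(z - 5)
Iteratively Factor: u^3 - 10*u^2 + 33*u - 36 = (u - 4)*(u^2 - 6*u + 9) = (u - 4)*(u - 3)*(u - 3)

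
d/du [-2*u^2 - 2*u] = -4*u - 2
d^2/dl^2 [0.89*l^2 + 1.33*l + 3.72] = 1.78000000000000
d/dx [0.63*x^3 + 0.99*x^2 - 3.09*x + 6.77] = 1.89*x^2 + 1.98*x - 3.09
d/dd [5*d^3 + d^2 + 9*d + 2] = 15*d^2 + 2*d + 9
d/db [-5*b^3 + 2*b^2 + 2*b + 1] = -15*b^2 + 4*b + 2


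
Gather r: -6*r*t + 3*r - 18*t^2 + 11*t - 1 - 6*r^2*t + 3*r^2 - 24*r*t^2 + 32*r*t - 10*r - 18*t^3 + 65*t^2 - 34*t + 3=r^2*(3 - 6*t) + r*(-24*t^2 + 26*t - 7) - 18*t^3 + 47*t^2 - 23*t + 2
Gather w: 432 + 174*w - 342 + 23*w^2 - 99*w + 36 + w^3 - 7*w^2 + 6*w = w^3 + 16*w^2 + 81*w + 126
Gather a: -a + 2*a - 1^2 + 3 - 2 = a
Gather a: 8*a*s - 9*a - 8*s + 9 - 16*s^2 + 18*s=a*(8*s - 9) - 16*s^2 + 10*s + 9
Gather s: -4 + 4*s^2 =4*s^2 - 4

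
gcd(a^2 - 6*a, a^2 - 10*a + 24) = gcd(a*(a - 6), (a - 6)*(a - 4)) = a - 6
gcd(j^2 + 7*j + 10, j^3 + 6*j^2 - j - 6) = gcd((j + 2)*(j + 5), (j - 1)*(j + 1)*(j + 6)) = 1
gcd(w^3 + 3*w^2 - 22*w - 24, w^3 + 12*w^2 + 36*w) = w + 6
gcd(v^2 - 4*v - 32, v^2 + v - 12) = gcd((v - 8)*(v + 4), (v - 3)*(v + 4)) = v + 4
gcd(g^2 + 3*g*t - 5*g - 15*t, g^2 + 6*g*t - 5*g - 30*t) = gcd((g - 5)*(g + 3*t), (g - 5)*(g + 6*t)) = g - 5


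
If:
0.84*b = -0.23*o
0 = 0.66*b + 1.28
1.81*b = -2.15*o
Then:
No Solution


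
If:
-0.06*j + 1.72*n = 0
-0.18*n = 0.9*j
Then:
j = 0.00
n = 0.00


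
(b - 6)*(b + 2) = b^2 - 4*b - 12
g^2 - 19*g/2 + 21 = (g - 6)*(g - 7/2)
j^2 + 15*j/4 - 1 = (j - 1/4)*(j + 4)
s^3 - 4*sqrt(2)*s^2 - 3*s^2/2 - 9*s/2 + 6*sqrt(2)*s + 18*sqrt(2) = (s - 3)*(s + 3/2)*(s - 4*sqrt(2))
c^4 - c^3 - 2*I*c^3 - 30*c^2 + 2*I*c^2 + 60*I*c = c*(c - 6)*(c + 5)*(c - 2*I)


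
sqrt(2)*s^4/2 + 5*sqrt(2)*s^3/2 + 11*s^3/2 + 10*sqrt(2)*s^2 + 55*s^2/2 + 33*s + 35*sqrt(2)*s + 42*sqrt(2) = (s + 3)*(s + 2*sqrt(2))*(s + 7*sqrt(2)/2)*(sqrt(2)*s/2 + sqrt(2))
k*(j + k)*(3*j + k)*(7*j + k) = 21*j^3*k + 31*j^2*k^2 + 11*j*k^3 + k^4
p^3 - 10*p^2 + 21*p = p*(p - 7)*(p - 3)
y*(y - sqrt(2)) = y^2 - sqrt(2)*y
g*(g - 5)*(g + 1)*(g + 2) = g^4 - 2*g^3 - 13*g^2 - 10*g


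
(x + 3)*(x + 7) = x^2 + 10*x + 21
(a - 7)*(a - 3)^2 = a^3 - 13*a^2 + 51*a - 63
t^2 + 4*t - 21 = (t - 3)*(t + 7)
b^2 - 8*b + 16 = (b - 4)^2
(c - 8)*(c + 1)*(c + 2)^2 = c^4 - 3*c^3 - 32*c^2 - 60*c - 32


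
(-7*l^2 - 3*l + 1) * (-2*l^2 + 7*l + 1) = 14*l^4 - 43*l^3 - 30*l^2 + 4*l + 1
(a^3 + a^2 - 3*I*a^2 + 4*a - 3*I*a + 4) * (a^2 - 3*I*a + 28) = a^5 + a^4 - 6*I*a^4 + 23*a^3 - 6*I*a^3 + 23*a^2 - 96*I*a^2 + 112*a - 96*I*a + 112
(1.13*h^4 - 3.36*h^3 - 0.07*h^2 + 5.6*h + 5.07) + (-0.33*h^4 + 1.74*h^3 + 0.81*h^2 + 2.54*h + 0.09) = 0.8*h^4 - 1.62*h^3 + 0.74*h^2 + 8.14*h + 5.16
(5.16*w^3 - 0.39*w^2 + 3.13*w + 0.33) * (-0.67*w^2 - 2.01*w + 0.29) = -3.4572*w^5 - 10.1103*w^4 + 0.1832*w^3 - 6.6255*w^2 + 0.2444*w + 0.0957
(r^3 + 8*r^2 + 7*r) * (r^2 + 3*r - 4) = r^5 + 11*r^4 + 27*r^3 - 11*r^2 - 28*r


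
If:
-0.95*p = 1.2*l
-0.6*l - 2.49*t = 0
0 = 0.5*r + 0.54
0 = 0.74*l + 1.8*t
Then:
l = 0.00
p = 0.00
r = -1.08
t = 0.00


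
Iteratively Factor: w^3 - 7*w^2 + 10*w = (w - 5)*(w^2 - 2*w) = (w - 5)*(w - 2)*(w)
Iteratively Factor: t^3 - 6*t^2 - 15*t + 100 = (t - 5)*(t^2 - t - 20) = (t - 5)^2*(t + 4)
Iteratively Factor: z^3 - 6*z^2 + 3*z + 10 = (z - 5)*(z^2 - z - 2) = (z - 5)*(z - 2)*(z + 1)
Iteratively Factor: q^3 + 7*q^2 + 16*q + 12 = (q + 3)*(q^2 + 4*q + 4) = (q + 2)*(q + 3)*(q + 2)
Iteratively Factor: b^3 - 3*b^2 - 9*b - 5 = (b + 1)*(b^2 - 4*b - 5) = (b + 1)^2*(b - 5)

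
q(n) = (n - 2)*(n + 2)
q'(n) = 2*n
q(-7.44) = 51.35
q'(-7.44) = -14.88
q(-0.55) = -3.70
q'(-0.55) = -1.10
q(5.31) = 24.20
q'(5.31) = 10.62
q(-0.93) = -3.14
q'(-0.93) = -1.86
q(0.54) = -3.71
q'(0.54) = 1.08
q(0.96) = -3.08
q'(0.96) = 1.92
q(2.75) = 3.56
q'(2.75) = 5.50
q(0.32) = -3.90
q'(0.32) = 0.64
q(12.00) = 140.00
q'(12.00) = 24.00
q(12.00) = 140.00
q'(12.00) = 24.00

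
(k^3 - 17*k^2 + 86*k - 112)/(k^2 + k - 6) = (k^2 - 15*k + 56)/(k + 3)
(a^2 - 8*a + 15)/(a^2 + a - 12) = (a - 5)/(a + 4)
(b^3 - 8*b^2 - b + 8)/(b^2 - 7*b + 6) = (b^2 - 7*b - 8)/(b - 6)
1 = 1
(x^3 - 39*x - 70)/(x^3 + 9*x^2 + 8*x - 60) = (x^2 - 5*x - 14)/(x^2 + 4*x - 12)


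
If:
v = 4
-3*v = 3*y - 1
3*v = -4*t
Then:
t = -3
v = 4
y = -11/3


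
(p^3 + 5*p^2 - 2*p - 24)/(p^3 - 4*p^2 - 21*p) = (p^2 + 2*p - 8)/(p*(p - 7))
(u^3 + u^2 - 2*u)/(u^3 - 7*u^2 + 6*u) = (u + 2)/(u - 6)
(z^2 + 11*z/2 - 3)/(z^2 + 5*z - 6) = (z - 1/2)/(z - 1)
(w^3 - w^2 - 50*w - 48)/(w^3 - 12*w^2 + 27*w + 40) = (w + 6)/(w - 5)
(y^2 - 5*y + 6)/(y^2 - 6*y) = (y^2 - 5*y + 6)/(y*(y - 6))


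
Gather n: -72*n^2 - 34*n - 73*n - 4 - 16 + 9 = -72*n^2 - 107*n - 11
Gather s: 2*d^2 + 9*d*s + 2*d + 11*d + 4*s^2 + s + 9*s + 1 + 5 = 2*d^2 + 13*d + 4*s^2 + s*(9*d + 10) + 6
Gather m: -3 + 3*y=3*y - 3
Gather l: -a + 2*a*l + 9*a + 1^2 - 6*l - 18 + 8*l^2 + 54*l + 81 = 8*a + 8*l^2 + l*(2*a + 48) + 64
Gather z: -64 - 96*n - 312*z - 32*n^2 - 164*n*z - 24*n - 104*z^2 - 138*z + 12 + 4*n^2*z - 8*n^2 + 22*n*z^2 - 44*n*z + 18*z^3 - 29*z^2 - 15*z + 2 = -40*n^2 - 120*n + 18*z^3 + z^2*(22*n - 133) + z*(4*n^2 - 208*n - 465) - 50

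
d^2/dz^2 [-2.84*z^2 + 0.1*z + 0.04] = -5.68000000000000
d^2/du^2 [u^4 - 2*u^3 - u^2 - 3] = 12*u^2 - 12*u - 2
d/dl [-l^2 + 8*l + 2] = 8 - 2*l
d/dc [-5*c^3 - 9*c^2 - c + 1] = -15*c^2 - 18*c - 1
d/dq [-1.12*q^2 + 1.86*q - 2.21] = 1.86 - 2.24*q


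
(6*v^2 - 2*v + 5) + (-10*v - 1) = 6*v^2 - 12*v + 4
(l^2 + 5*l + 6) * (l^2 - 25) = l^4 + 5*l^3 - 19*l^2 - 125*l - 150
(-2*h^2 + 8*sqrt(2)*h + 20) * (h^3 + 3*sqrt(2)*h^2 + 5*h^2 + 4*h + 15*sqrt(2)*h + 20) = -2*h^5 - 10*h^4 + 2*sqrt(2)*h^4 + 10*sqrt(2)*h^3 + 60*h^3 + 92*sqrt(2)*h^2 + 300*h^2 + 80*h + 460*sqrt(2)*h + 400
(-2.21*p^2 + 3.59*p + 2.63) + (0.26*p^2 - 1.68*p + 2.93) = -1.95*p^2 + 1.91*p + 5.56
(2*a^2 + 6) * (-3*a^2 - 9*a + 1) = -6*a^4 - 18*a^3 - 16*a^2 - 54*a + 6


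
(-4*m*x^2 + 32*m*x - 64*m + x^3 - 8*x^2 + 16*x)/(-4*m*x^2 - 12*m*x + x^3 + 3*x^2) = (x^2 - 8*x + 16)/(x*(x + 3))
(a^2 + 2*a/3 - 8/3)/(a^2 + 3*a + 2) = (a - 4/3)/(a + 1)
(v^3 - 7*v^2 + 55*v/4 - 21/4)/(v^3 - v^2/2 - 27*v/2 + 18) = (4*v^2 - 16*v + 7)/(2*(2*v^2 + 5*v - 12))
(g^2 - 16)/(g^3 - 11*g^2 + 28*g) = (g + 4)/(g*(g - 7))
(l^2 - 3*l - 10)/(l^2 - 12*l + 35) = (l + 2)/(l - 7)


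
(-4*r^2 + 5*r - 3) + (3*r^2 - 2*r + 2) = -r^2 + 3*r - 1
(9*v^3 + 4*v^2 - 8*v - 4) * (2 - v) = -9*v^4 + 14*v^3 + 16*v^2 - 12*v - 8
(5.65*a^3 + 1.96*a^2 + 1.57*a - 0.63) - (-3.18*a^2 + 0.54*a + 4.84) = 5.65*a^3 + 5.14*a^2 + 1.03*a - 5.47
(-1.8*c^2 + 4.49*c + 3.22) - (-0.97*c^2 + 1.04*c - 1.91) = -0.83*c^2 + 3.45*c + 5.13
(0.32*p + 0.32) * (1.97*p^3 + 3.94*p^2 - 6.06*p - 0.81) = 0.6304*p^4 + 1.8912*p^3 - 0.6784*p^2 - 2.1984*p - 0.2592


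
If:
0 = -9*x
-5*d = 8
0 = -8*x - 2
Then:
No Solution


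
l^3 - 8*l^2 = l^2*(l - 8)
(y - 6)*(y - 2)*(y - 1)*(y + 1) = y^4 - 8*y^3 + 11*y^2 + 8*y - 12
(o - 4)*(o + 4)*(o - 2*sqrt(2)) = o^3 - 2*sqrt(2)*o^2 - 16*o + 32*sqrt(2)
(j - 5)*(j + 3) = j^2 - 2*j - 15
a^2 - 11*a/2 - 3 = (a - 6)*(a + 1/2)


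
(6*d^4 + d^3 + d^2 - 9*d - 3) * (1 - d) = -6*d^5 + 5*d^4 + 10*d^2 - 6*d - 3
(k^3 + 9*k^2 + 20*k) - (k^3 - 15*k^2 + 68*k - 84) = 24*k^2 - 48*k + 84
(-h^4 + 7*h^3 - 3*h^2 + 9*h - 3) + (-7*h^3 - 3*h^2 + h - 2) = -h^4 - 6*h^2 + 10*h - 5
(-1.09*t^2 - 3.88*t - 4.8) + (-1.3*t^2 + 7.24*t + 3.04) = -2.39*t^2 + 3.36*t - 1.76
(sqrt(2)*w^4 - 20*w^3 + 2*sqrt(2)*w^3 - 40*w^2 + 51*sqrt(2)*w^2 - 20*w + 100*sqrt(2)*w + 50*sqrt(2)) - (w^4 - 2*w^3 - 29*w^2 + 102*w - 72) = -w^4 + sqrt(2)*w^4 - 18*w^3 + 2*sqrt(2)*w^3 - 11*w^2 + 51*sqrt(2)*w^2 - 122*w + 100*sqrt(2)*w + 50*sqrt(2) + 72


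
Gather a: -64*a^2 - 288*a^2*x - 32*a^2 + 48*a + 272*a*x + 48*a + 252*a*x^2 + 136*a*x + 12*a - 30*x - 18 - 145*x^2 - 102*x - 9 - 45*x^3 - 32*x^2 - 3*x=a^2*(-288*x - 96) + a*(252*x^2 + 408*x + 108) - 45*x^3 - 177*x^2 - 135*x - 27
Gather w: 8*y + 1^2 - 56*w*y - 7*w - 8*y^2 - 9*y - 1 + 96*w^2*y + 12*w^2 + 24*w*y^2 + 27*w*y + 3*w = w^2*(96*y + 12) + w*(24*y^2 - 29*y - 4) - 8*y^2 - y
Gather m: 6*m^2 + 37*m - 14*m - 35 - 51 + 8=6*m^2 + 23*m - 78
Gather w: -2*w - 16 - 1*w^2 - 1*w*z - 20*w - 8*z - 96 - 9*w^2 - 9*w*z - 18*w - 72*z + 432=-10*w^2 + w*(-10*z - 40) - 80*z + 320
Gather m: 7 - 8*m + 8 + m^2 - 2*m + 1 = m^2 - 10*m + 16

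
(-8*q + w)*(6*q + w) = -48*q^2 - 2*q*w + w^2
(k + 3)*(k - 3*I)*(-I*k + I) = -I*k^3 - 3*k^2 - 2*I*k^2 - 6*k + 3*I*k + 9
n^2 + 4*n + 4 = (n + 2)^2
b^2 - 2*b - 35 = (b - 7)*(b + 5)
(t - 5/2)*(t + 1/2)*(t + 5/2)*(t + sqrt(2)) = t^4 + t^3/2 + sqrt(2)*t^3 - 25*t^2/4 + sqrt(2)*t^2/2 - 25*sqrt(2)*t/4 - 25*t/8 - 25*sqrt(2)/8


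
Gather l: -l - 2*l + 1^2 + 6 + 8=15 - 3*l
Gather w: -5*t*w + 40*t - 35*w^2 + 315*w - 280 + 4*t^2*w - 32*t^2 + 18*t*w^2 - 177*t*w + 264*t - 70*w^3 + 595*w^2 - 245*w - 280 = -32*t^2 + 304*t - 70*w^3 + w^2*(18*t + 560) + w*(4*t^2 - 182*t + 70) - 560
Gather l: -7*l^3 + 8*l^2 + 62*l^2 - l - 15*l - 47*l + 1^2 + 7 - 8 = -7*l^3 + 70*l^2 - 63*l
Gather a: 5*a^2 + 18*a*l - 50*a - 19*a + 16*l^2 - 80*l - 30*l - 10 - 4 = 5*a^2 + a*(18*l - 69) + 16*l^2 - 110*l - 14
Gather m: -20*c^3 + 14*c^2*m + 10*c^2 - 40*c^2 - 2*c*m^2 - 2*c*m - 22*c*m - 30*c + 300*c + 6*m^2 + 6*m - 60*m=-20*c^3 - 30*c^2 + 270*c + m^2*(6 - 2*c) + m*(14*c^2 - 24*c - 54)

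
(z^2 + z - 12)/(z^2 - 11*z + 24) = (z + 4)/(z - 8)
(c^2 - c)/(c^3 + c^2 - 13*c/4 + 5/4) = 4*c/(4*c^2 + 8*c - 5)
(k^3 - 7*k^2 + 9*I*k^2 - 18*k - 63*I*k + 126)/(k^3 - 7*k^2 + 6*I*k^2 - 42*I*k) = (k + 3*I)/k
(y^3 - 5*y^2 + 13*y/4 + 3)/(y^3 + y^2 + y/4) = (2*y^2 - 11*y + 12)/(y*(2*y + 1))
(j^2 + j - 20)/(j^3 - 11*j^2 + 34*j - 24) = (j + 5)/(j^2 - 7*j + 6)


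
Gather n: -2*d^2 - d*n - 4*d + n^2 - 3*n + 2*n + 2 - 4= -2*d^2 - 4*d + n^2 + n*(-d - 1) - 2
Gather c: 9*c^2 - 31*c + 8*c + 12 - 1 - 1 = 9*c^2 - 23*c + 10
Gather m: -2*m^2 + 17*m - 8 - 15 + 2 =-2*m^2 + 17*m - 21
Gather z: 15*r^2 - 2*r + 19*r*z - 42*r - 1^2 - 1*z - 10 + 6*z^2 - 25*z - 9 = 15*r^2 - 44*r + 6*z^2 + z*(19*r - 26) - 20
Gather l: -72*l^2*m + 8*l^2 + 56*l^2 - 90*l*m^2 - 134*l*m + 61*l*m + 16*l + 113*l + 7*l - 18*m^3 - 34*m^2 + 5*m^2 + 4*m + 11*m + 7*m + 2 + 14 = l^2*(64 - 72*m) + l*(-90*m^2 - 73*m + 136) - 18*m^3 - 29*m^2 + 22*m + 16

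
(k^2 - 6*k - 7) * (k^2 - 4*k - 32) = k^4 - 10*k^3 - 15*k^2 + 220*k + 224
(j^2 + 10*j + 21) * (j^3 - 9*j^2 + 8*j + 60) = j^5 + j^4 - 61*j^3 - 49*j^2 + 768*j + 1260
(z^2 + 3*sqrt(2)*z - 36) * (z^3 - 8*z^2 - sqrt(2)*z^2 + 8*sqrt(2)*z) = z^5 - 8*z^4 + 2*sqrt(2)*z^4 - 42*z^3 - 16*sqrt(2)*z^3 + 36*sqrt(2)*z^2 + 336*z^2 - 288*sqrt(2)*z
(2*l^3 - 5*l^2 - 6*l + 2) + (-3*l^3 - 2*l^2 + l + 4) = -l^3 - 7*l^2 - 5*l + 6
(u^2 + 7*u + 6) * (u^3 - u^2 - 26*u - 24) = u^5 + 6*u^4 - 27*u^3 - 212*u^2 - 324*u - 144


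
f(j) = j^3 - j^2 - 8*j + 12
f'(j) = 3*j^2 - 2*j - 8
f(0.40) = 8.70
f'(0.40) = -8.32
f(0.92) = 4.57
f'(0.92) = -7.30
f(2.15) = 0.12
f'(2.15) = 1.57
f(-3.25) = -6.89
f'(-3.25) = 30.19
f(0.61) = 6.97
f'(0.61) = -8.10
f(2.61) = 2.09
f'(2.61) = 7.22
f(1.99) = 0.00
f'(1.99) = -0.10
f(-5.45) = -135.98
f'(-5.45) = 92.01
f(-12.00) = -1764.00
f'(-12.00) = 448.00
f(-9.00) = -726.00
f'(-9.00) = 253.00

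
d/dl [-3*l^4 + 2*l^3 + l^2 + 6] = 2*l*(-6*l^2 + 3*l + 1)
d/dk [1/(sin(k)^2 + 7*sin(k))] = -(2*sin(k) + 7)*cos(k)/((sin(k) + 7)^2*sin(k)^2)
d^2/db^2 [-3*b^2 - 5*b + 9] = -6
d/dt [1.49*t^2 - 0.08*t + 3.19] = 2.98*t - 0.08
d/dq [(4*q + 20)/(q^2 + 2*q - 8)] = 4*(q^2 + 2*q - 2*(q + 1)*(q + 5) - 8)/(q^2 + 2*q - 8)^2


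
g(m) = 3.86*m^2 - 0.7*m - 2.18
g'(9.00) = 68.78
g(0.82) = -0.16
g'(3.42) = 25.70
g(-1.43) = 6.71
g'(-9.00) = -70.18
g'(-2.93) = -23.32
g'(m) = 7.72*m - 0.7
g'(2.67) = 19.91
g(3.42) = 40.57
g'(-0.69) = -6.03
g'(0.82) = 5.63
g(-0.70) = 0.20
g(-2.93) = 33.01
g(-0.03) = -2.16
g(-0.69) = 0.14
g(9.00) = 304.18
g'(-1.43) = -11.74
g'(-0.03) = -0.93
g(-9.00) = 316.78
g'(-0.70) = -6.10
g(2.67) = 23.47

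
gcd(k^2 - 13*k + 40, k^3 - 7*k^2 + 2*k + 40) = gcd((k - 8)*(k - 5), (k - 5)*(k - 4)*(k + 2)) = k - 5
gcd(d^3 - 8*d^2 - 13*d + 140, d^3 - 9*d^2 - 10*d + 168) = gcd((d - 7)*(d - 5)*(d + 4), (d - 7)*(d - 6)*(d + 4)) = d^2 - 3*d - 28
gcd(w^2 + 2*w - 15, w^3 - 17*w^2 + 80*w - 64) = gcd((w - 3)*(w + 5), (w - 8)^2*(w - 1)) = 1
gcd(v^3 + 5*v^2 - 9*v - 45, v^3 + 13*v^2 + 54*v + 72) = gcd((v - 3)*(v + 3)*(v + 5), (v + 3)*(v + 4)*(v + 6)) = v + 3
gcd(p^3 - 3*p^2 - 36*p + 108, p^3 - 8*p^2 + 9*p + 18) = p^2 - 9*p + 18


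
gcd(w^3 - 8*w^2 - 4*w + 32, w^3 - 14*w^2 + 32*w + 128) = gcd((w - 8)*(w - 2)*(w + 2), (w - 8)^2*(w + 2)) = w^2 - 6*w - 16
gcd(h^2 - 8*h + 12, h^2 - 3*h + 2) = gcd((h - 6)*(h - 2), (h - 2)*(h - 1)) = h - 2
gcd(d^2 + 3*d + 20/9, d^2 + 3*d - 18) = 1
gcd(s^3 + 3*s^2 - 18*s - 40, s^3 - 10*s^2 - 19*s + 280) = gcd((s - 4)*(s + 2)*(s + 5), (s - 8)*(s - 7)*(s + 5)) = s + 5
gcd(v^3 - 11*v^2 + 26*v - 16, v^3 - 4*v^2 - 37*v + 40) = v^2 - 9*v + 8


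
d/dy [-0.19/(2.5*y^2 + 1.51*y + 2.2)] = (0.95*y + 0.2869)/(2.5*y^2 + 1.51*y + 2.2)^2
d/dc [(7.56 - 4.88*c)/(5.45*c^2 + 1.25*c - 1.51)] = (26.596*c^2 - 82.404*c - 2.0812)/(29.7025*c^4 + 13.625*c^3 - 14.8965*c^2 - 3.775*c + 2.2801)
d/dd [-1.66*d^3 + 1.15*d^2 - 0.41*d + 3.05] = -4.98*d^2 + 2.3*d - 0.41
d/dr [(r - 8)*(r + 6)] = 2*r - 2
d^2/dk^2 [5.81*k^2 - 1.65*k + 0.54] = 11.6200000000000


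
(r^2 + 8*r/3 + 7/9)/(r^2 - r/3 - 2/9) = (3*r + 7)/(3*r - 2)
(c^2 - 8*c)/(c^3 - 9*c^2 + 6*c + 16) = c/(c^2 - c - 2)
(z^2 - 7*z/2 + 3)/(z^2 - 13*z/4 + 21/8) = 4*(z - 2)/(4*z - 7)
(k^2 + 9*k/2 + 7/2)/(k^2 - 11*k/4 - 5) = 2*(2*k^2 + 9*k + 7)/(4*k^2 - 11*k - 20)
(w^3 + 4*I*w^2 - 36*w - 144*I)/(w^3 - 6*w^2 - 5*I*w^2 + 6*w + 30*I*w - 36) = (w^2 + w*(6 + 4*I) + 24*I)/(w^2 - 5*I*w + 6)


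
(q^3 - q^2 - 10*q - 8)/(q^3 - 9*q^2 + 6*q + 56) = (q + 1)/(q - 7)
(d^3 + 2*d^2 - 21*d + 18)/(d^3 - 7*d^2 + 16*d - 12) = (d^2 + 5*d - 6)/(d^2 - 4*d + 4)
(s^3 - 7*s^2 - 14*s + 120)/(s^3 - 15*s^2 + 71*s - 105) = (s^2 - 2*s - 24)/(s^2 - 10*s + 21)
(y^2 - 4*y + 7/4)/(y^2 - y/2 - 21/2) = (y - 1/2)/(y + 3)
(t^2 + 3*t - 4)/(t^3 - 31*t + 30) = (t + 4)/(t^2 + t - 30)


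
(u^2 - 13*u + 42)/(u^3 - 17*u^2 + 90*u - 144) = (u - 7)/(u^2 - 11*u + 24)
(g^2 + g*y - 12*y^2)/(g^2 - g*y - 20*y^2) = (-g + 3*y)/(-g + 5*y)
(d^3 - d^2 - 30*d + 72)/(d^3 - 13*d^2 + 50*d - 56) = (d^2 + 3*d - 18)/(d^2 - 9*d + 14)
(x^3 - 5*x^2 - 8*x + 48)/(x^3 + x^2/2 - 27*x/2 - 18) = 2*(x - 4)/(2*x + 3)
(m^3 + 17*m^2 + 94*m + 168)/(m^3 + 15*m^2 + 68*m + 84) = (m + 4)/(m + 2)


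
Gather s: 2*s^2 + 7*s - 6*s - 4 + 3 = 2*s^2 + s - 1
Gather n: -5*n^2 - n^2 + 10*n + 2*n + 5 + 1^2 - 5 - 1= -6*n^2 + 12*n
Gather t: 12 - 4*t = 12 - 4*t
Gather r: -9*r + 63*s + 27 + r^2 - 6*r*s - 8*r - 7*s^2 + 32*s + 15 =r^2 + r*(-6*s - 17) - 7*s^2 + 95*s + 42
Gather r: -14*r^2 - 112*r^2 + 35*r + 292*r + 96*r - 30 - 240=-126*r^2 + 423*r - 270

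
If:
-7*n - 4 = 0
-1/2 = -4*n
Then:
No Solution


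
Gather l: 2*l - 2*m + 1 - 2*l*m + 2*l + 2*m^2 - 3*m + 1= l*(4 - 2*m) + 2*m^2 - 5*m + 2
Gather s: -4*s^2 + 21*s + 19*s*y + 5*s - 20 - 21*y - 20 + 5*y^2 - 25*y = -4*s^2 + s*(19*y + 26) + 5*y^2 - 46*y - 40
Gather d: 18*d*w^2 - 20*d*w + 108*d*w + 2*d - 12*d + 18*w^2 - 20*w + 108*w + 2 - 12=d*(18*w^2 + 88*w - 10) + 18*w^2 + 88*w - 10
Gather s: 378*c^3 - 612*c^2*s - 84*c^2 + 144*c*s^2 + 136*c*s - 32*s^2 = 378*c^3 - 84*c^2 + s^2*(144*c - 32) + s*(-612*c^2 + 136*c)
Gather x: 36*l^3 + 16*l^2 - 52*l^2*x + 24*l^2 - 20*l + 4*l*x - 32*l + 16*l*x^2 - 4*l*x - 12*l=36*l^3 - 52*l^2*x + 40*l^2 + 16*l*x^2 - 64*l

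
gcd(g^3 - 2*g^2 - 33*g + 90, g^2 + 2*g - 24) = g + 6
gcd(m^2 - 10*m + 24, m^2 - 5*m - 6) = m - 6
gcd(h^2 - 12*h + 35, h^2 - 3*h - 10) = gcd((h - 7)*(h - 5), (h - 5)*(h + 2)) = h - 5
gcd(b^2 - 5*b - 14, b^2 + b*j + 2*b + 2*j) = b + 2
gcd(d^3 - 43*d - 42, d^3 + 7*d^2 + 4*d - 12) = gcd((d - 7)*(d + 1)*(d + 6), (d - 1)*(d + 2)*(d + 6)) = d + 6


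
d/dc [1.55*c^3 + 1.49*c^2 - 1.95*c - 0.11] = 4.65*c^2 + 2.98*c - 1.95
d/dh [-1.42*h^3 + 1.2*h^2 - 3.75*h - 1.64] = -4.26*h^2 + 2.4*h - 3.75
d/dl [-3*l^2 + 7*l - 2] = 7 - 6*l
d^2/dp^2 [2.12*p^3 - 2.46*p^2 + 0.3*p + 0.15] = 12.72*p - 4.92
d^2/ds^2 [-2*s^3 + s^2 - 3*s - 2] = 2 - 12*s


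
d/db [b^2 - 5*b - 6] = 2*b - 5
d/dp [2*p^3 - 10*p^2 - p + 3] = 6*p^2 - 20*p - 1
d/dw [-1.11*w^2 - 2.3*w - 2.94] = -2.22*w - 2.3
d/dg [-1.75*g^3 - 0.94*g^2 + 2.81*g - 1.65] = -5.25*g^2 - 1.88*g + 2.81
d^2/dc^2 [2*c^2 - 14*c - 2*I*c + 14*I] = 4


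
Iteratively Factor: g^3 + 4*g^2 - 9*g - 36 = (g - 3)*(g^2 + 7*g + 12) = (g - 3)*(g + 4)*(g + 3)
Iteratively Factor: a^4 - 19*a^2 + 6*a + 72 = (a - 3)*(a^3 + 3*a^2 - 10*a - 24) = (a - 3)^2*(a^2 + 6*a + 8) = (a - 3)^2*(a + 4)*(a + 2)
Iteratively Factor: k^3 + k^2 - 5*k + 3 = (k - 1)*(k^2 + 2*k - 3) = (k - 1)^2*(k + 3)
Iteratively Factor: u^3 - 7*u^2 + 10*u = (u - 5)*(u^2 - 2*u) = u*(u - 5)*(u - 2)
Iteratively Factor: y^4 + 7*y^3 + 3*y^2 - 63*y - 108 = (y + 3)*(y^3 + 4*y^2 - 9*y - 36) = (y + 3)*(y + 4)*(y^2 - 9) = (y + 3)^2*(y + 4)*(y - 3)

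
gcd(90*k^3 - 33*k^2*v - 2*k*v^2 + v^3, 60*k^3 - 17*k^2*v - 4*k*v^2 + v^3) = 15*k^2 - 8*k*v + v^2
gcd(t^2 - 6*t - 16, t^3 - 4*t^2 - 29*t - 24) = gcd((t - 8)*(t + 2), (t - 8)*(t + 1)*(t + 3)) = t - 8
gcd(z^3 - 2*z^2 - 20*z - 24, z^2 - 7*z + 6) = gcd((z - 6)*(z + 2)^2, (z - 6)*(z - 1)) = z - 6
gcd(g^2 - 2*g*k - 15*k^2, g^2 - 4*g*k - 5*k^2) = g - 5*k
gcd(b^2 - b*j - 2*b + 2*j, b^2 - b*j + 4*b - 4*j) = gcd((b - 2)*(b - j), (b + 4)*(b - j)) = b - j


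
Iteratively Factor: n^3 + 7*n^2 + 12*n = (n + 3)*(n^2 + 4*n) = (n + 3)*(n + 4)*(n)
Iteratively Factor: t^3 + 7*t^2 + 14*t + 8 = (t + 1)*(t^2 + 6*t + 8) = (t + 1)*(t + 4)*(t + 2)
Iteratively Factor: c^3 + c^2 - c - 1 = (c - 1)*(c^2 + 2*c + 1) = (c - 1)*(c + 1)*(c + 1)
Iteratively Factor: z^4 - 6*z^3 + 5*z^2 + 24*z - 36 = (z - 3)*(z^3 - 3*z^2 - 4*z + 12) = (z - 3)*(z - 2)*(z^2 - z - 6) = (z - 3)*(z - 2)*(z + 2)*(z - 3)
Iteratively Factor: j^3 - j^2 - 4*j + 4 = (j - 2)*(j^2 + j - 2) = (j - 2)*(j - 1)*(j + 2)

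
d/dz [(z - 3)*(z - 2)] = 2*z - 5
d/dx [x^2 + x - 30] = 2*x + 1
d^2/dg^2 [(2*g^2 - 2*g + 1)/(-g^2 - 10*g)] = 2*(22*g^3 - 3*g^2 - 30*g - 100)/(g^3*(g^3 + 30*g^2 + 300*g + 1000))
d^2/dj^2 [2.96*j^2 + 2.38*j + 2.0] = 5.92000000000000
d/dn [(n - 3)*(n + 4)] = 2*n + 1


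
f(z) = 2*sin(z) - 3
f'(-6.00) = 1.92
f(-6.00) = -2.44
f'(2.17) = -1.13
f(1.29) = -1.08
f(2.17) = -1.35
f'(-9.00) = -1.82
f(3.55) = -3.79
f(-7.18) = -4.56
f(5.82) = -3.89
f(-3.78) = -1.81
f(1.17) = -1.16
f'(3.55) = -1.84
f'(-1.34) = 0.46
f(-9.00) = -3.82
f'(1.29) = 0.55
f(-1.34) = -4.95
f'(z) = 2*cos(z)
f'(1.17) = 0.78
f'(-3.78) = -1.61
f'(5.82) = 1.79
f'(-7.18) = 1.25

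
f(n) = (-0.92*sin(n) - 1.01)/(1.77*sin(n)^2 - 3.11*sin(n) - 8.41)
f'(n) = (-3.54*sin(n)*cos(n) + 3.11*cos(n))*(-0.92*sin(n) - 1.01)/(1.77*sin(n)^2 - 3.11*sin(n) - 8.41)^2 - 0.92*cos(n)/(1.77*sin(n)^2 - 3.11*sin(n) - 8.41)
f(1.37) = 0.20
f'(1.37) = 0.02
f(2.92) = 0.13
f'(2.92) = -0.07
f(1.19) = 0.19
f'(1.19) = 0.04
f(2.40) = 0.17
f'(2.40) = -0.06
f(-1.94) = 0.04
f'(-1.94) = -0.06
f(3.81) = 0.08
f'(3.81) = -0.07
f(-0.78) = 0.07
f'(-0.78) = 0.07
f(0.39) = 0.15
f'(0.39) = 0.07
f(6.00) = 0.10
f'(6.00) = 0.07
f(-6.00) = 0.14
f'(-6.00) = 0.07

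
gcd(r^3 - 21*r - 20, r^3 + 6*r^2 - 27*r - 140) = r^2 - r - 20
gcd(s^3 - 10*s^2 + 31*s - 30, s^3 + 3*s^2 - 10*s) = s - 2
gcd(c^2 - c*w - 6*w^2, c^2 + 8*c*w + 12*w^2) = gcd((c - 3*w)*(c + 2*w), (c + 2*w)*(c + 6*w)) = c + 2*w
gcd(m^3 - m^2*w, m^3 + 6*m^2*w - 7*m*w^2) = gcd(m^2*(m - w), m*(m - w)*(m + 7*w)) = -m^2 + m*w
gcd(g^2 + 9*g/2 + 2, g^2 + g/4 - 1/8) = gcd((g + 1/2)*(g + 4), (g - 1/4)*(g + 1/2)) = g + 1/2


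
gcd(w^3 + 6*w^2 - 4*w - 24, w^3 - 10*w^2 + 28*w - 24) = w - 2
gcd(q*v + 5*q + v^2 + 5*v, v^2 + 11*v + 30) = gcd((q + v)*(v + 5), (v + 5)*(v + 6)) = v + 5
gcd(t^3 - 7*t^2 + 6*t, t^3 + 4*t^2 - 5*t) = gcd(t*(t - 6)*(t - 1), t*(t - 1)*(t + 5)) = t^2 - t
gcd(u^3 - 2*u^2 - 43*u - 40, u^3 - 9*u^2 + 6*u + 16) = u^2 - 7*u - 8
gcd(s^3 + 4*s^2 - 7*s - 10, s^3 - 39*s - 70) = s + 5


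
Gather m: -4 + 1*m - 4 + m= 2*m - 8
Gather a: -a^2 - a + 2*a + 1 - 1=-a^2 + a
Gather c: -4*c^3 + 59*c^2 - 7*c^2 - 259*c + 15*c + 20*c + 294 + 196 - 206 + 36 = -4*c^3 + 52*c^2 - 224*c + 320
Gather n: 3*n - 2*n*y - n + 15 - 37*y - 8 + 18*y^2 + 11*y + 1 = n*(2 - 2*y) + 18*y^2 - 26*y + 8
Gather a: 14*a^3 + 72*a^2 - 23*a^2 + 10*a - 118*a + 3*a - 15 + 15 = 14*a^3 + 49*a^2 - 105*a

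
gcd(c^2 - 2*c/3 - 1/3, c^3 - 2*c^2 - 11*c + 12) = c - 1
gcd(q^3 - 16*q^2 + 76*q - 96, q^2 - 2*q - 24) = q - 6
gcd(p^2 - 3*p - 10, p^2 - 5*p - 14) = p + 2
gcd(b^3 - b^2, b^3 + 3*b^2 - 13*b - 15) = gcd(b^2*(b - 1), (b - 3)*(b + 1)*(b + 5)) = 1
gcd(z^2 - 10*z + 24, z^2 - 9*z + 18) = z - 6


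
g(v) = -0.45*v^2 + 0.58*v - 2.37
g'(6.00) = -4.82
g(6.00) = -15.09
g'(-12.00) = 11.38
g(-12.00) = -74.13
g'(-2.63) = 2.95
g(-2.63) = -7.01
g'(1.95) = -1.18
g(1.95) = -2.95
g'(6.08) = -4.89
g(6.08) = -15.48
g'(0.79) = -0.13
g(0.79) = -2.19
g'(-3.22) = 3.48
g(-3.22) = -8.90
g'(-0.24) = 0.80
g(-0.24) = -2.54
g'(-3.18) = 3.44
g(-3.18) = -8.76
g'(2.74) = -1.89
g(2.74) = -4.16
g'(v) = 0.58 - 0.9*v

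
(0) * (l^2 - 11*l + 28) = 0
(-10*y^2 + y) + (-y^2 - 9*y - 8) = -11*y^2 - 8*y - 8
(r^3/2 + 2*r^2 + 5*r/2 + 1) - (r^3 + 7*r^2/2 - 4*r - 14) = -r^3/2 - 3*r^2/2 + 13*r/2 + 15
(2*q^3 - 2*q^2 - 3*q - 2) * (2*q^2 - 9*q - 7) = 4*q^5 - 22*q^4 - 2*q^3 + 37*q^2 + 39*q + 14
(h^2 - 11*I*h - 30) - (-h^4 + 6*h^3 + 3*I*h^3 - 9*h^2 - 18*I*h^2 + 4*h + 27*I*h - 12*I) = h^4 - 6*h^3 - 3*I*h^3 + 10*h^2 + 18*I*h^2 - 4*h - 38*I*h - 30 + 12*I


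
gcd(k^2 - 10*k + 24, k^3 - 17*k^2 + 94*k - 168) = k^2 - 10*k + 24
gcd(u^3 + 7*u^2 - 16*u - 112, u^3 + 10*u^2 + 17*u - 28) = u^2 + 11*u + 28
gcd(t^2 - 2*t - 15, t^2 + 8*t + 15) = t + 3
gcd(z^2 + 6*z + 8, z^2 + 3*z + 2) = z + 2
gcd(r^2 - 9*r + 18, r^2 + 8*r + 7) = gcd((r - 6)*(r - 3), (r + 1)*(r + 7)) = 1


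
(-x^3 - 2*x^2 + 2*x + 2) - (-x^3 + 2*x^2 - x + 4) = -4*x^2 + 3*x - 2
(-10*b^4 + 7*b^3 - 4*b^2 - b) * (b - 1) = -10*b^5 + 17*b^4 - 11*b^3 + 3*b^2 + b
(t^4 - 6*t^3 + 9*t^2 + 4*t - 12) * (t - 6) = t^5 - 12*t^4 + 45*t^3 - 50*t^2 - 36*t + 72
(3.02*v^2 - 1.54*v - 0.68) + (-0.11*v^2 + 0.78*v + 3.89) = 2.91*v^2 - 0.76*v + 3.21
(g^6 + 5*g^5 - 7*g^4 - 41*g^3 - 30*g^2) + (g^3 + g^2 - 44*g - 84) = g^6 + 5*g^5 - 7*g^4 - 40*g^3 - 29*g^2 - 44*g - 84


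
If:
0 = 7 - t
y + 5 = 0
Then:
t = 7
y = -5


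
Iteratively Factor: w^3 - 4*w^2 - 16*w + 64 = (w + 4)*(w^2 - 8*w + 16) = (w - 4)*(w + 4)*(w - 4)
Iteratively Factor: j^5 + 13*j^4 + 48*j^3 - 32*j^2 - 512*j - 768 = (j + 4)*(j^4 + 9*j^3 + 12*j^2 - 80*j - 192) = (j + 4)^2*(j^3 + 5*j^2 - 8*j - 48) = (j + 4)^3*(j^2 + j - 12) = (j + 4)^4*(j - 3)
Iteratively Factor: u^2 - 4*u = (u - 4)*(u)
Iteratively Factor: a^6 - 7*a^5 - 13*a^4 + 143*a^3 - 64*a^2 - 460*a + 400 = (a + 4)*(a^5 - 11*a^4 + 31*a^3 + 19*a^2 - 140*a + 100) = (a + 2)*(a + 4)*(a^4 - 13*a^3 + 57*a^2 - 95*a + 50) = (a - 2)*(a + 2)*(a + 4)*(a^3 - 11*a^2 + 35*a - 25) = (a - 2)*(a - 1)*(a + 2)*(a + 4)*(a^2 - 10*a + 25) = (a - 5)*(a - 2)*(a - 1)*(a + 2)*(a + 4)*(a - 5)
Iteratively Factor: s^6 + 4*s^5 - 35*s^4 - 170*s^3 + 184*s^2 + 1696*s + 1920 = (s - 5)*(s^5 + 9*s^4 + 10*s^3 - 120*s^2 - 416*s - 384) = (s - 5)*(s + 3)*(s^4 + 6*s^3 - 8*s^2 - 96*s - 128) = (s - 5)*(s + 3)*(s + 4)*(s^3 + 2*s^2 - 16*s - 32) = (s - 5)*(s + 3)*(s + 4)^2*(s^2 - 2*s - 8) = (s - 5)*(s - 4)*(s + 3)*(s + 4)^2*(s + 2)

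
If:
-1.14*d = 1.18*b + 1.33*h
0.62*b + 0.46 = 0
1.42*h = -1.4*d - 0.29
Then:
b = -0.74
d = -6.70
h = 6.40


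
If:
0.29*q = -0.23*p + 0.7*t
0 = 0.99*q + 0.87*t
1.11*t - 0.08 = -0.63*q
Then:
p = 0.60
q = -0.13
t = 0.14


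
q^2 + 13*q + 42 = (q + 6)*(q + 7)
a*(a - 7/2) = a^2 - 7*a/2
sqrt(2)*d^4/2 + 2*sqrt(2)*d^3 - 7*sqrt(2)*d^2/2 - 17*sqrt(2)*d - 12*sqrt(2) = (d/2 + 1)*(d - 3)*(d + 4)*(sqrt(2)*d + sqrt(2))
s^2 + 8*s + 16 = (s + 4)^2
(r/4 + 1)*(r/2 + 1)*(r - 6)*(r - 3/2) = r^4/8 - 3*r^3/16 - 7*r^2/2 - 3*r/4 + 9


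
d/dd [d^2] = 2*d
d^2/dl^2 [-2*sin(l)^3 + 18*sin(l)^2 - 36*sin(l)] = 18*sin(l)^3 - 72*sin(l)^2 + 24*sin(l) + 36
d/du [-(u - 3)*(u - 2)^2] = (8 - 3*u)*(u - 2)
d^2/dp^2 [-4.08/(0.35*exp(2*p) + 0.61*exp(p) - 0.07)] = (-4.08*(0.7*exp(p) + 0.61)*(1.4*exp(p) + 1.22)*exp(p) + (5.712*exp(p) + 2.4888)*(0.35*exp(2*p) + 0.61*exp(p) - 0.07))*exp(p)/(0.35*exp(2*p) + 0.61*exp(p) - 0.07)^3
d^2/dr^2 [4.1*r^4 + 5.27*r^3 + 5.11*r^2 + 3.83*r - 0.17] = 49.2*r^2 + 31.62*r + 10.22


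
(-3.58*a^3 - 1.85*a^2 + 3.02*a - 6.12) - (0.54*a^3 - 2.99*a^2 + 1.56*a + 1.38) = -4.12*a^3 + 1.14*a^2 + 1.46*a - 7.5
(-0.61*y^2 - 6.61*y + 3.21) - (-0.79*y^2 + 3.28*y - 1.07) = 0.18*y^2 - 9.89*y + 4.28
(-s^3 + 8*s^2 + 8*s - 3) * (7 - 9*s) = 9*s^4 - 79*s^3 - 16*s^2 + 83*s - 21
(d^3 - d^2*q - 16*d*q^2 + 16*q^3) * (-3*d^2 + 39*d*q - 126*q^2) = -3*d^5 + 42*d^4*q - 117*d^3*q^2 - 546*d^2*q^3 + 2640*d*q^4 - 2016*q^5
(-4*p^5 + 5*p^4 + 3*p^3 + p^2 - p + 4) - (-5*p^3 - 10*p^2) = -4*p^5 + 5*p^4 + 8*p^3 + 11*p^2 - p + 4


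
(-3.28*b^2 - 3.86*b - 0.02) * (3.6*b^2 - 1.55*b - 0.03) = -11.808*b^4 - 8.812*b^3 + 6.0094*b^2 + 0.1468*b + 0.0006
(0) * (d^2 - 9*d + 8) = 0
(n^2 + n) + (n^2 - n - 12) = 2*n^2 - 12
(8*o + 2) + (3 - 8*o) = 5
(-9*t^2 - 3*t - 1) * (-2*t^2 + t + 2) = 18*t^4 - 3*t^3 - 19*t^2 - 7*t - 2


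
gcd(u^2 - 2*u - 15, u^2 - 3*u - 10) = u - 5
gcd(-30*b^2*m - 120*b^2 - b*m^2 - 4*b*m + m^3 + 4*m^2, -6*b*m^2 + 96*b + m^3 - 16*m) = 6*b*m + 24*b - m^2 - 4*m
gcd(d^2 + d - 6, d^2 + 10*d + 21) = d + 3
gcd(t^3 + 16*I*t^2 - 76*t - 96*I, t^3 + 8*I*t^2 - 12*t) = t^2 + 8*I*t - 12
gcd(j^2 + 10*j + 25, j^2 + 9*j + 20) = j + 5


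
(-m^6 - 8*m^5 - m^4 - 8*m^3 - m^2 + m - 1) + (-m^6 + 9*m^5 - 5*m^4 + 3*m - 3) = -2*m^6 + m^5 - 6*m^4 - 8*m^3 - m^2 + 4*m - 4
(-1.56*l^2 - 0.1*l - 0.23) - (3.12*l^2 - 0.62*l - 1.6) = -4.68*l^2 + 0.52*l + 1.37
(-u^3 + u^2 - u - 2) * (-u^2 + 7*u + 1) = u^5 - 8*u^4 + 7*u^3 - 4*u^2 - 15*u - 2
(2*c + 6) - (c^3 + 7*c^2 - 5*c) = -c^3 - 7*c^2 + 7*c + 6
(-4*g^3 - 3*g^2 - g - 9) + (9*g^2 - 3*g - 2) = -4*g^3 + 6*g^2 - 4*g - 11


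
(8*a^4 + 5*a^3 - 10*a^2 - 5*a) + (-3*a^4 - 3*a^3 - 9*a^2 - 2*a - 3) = 5*a^4 + 2*a^3 - 19*a^2 - 7*a - 3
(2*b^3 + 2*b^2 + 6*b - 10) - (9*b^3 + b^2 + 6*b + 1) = -7*b^3 + b^2 - 11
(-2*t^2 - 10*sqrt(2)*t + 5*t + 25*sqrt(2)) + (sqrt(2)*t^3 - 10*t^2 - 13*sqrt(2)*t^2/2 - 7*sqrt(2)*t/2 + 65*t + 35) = sqrt(2)*t^3 - 12*t^2 - 13*sqrt(2)*t^2/2 - 27*sqrt(2)*t/2 + 70*t + 35 + 25*sqrt(2)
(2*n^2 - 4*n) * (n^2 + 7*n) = 2*n^4 + 10*n^3 - 28*n^2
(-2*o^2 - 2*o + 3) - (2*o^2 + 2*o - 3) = -4*o^2 - 4*o + 6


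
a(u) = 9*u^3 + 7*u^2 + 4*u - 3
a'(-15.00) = 5869.00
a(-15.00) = -28863.00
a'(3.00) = 289.00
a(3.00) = 315.00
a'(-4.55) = 499.27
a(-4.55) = -724.05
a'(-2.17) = 100.76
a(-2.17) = -70.68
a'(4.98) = 743.33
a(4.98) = 1302.08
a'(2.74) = 245.07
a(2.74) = 245.65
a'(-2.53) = 141.40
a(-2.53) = -114.06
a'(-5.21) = 663.95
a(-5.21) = -1106.62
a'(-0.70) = 7.43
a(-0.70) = -5.46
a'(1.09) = 51.34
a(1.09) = 21.33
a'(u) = 27*u^2 + 14*u + 4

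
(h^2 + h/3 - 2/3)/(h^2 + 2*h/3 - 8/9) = 3*(h + 1)/(3*h + 4)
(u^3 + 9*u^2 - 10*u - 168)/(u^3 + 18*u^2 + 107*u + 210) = (u - 4)/(u + 5)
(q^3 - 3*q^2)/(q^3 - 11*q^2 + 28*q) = q*(q - 3)/(q^2 - 11*q + 28)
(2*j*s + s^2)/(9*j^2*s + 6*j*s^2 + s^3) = (2*j + s)/(9*j^2 + 6*j*s + s^2)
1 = 1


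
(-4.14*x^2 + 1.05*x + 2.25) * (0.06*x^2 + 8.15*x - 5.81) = -0.2484*x^4 - 33.678*x^3 + 32.7459*x^2 + 12.237*x - 13.0725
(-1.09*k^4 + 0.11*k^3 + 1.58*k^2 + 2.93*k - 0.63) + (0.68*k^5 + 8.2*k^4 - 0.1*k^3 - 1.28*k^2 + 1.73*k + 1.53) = 0.68*k^5 + 7.11*k^4 + 0.01*k^3 + 0.3*k^2 + 4.66*k + 0.9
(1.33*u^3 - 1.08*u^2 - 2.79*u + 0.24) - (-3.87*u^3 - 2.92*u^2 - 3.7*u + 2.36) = 5.2*u^3 + 1.84*u^2 + 0.91*u - 2.12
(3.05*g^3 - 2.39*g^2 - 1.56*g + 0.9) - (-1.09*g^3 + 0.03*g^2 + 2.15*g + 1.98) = 4.14*g^3 - 2.42*g^2 - 3.71*g - 1.08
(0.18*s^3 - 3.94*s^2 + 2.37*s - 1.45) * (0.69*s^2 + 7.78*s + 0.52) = 0.1242*s^5 - 1.3182*s^4 - 28.9243*s^3 + 15.3893*s^2 - 10.0486*s - 0.754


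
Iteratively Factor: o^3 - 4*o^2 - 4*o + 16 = (o + 2)*(o^2 - 6*o + 8) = (o - 2)*(o + 2)*(o - 4)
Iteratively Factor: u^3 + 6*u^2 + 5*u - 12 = (u + 3)*(u^2 + 3*u - 4) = (u - 1)*(u + 3)*(u + 4)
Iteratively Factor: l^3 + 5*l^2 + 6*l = (l)*(l^2 + 5*l + 6) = l*(l + 2)*(l + 3)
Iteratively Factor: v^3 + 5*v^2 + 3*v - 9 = (v - 1)*(v^2 + 6*v + 9) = (v - 1)*(v + 3)*(v + 3)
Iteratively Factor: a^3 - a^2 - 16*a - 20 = (a + 2)*(a^2 - 3*a - 10) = (a - 5)*(a + 2)*(a + 2)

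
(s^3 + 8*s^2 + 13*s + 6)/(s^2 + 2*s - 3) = (s^3 + 8*s^2 + 13*s + 6)/(s^2 + 2*s - 3)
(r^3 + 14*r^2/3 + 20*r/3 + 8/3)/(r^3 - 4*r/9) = 3*(r^2 + 4*r + 4)/(r*(3*r - 2))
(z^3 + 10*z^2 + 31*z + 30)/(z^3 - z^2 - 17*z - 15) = (z^2 + 7*z + 10)/(z^2 - 4*z - 5)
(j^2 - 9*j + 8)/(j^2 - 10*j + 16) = (j - 1)/(j - 2)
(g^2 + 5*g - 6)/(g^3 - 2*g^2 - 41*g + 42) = 1/(g - 7)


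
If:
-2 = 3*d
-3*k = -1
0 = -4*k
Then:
No Solution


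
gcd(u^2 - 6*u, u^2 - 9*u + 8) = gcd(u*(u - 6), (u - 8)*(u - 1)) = 1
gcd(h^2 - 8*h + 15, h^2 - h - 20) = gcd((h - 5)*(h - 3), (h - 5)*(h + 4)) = h - 5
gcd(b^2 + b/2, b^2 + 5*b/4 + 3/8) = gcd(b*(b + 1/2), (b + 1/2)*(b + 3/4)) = b + 1/2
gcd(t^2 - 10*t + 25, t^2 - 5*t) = t - 5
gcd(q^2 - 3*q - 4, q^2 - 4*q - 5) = q + 1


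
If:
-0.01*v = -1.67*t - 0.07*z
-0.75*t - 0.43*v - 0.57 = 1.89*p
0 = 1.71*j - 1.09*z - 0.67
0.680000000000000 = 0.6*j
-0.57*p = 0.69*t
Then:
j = 1.13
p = 0.07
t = -0.06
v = -1.53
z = 1.16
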